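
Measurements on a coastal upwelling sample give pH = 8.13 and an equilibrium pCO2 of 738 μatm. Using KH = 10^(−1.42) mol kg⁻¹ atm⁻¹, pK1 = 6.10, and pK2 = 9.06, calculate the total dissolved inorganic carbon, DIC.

[CO2*] = KH · pCO2 = 10^(−1.42) × 738×10^-6 = 2.806×10^-5 mol/kg
α₀ = 1/(1 + K1/[H⁺] + K1K2/[H⁺]²) = 1/(1 + 10^+2.03 + 10^+1.10) = 0.008282
DIC = [CO2*]/α₀ = 2.806×10^-5 / 0.008282 = 3.39 mmol/kg

DIC = 3.39 mmol/kg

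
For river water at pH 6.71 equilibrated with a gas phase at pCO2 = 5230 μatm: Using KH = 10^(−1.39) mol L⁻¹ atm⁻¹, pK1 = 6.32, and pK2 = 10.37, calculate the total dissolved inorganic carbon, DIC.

DIC = 0.736 mmol/L

[CO2*] = KH · pCO2 = 10^(−1.39) × 5230×10^-6 = 2.131×10^-4 mol/L
α₀ = 1/(1 + K1/[H⁺] + K1K2/[H⁺]²) = 1/(1 + 10^+0.39 + 10^-3.27) = 0.2894
DIC = [CO2*]/α₀ = 2.131×10^-4 / 0.2894 = 0.736 mmol/L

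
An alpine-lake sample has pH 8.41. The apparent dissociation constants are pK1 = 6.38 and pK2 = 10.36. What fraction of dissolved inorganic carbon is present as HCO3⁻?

α₁ = 0.980

α₁ = 1 / (1 + [H⁺]/K1 + K2/[H⁺]) = 1 / (1 + 10^-2.03 + 10^-1.95)
   = 1 / (1 + 0.0093325 + 0.011220) = 1/1.0206 = 0.9799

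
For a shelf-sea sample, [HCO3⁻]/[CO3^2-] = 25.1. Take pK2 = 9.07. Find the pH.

pH = 7.67

From K2 = [H⁺][CO3^2-]/[HCO3⁻]:  pH = pK2 − log₁₀([HCO3⁻]/[CO3^2-])
log₁₀(25.1) = +1.400
pH = 9.07 − (+1.400) = 7.67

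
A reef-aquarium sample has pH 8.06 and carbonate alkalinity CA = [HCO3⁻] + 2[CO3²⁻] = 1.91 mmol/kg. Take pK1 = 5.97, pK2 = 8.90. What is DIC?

DIC = 1.71 mmol/kg

CA = [HCO3⁻] + 2[CO3²⁻] = (α₁ + 2α₂)·DIC
At pH 8.06: [H⁺]/K1 = 10^-2.09 = 0.0081283, K2/[H⁺] = 10^-0.84 = 0.14454
α₁ = 1/(1 + 0.0081283 + 0.14454) = 1/1.1527 = 0.8675; α₂ = α₁·K2/[H⁺] = 0.1254
α₁ + 2α₂ = 1.1183
DIC = CA / (α₁ + 2α₂) = 1.91 / 1.1183 = 1.71 mmol/kg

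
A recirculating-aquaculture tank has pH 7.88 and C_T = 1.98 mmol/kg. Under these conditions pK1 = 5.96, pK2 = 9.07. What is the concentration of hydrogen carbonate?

α₁ = 1 / (1 + [H⁺]/K1 + K2/[H⁺]) = 1 / (1 + 10^-1.92 + 10^-1.19)
   = 1 / (1 + 0.012023 + 0.064565) = 1/1.0766 = 0.9289
[HCO3⁻] = α₁ × DIC = 0.9289 × 1.98 = 1.84 mmol/kg

[HCO3⁻] = 1.84 mmol/kg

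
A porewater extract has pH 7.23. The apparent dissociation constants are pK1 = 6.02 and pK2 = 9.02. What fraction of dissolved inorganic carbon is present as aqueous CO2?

α₀ = 1 / (1 + K1/[H⁺] + K1K2/[H⁺]²) = 1 / (1 + 10^+1.21 + 10^-0.58)
   = 1 / (1 + 16.218 + 0.26303) = 1/17.481 = 0.05720

α₀ = 0.0572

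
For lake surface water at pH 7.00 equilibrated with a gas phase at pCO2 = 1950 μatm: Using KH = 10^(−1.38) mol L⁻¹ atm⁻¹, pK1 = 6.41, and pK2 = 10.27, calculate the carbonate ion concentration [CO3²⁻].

[CO2*] = KH · pCO2 = 10^(−1.38) × 1950×10^-6 = 8.129×10^-5 mol/L
α₀ = 1/(1 + K1/[H⁺] + K1K2/[H⁺]²) = 1/(1 + 10^+0.59 + 10^-2.68) = 0.2044
DIC = [CO2*]/α₀ = 8.129×10^-5 / 0.2044 = 0.3977 mmol/L
[CO3²⁻] = α₂·DIC; α₂ = 0.0004270, so [CO3²⁻] = 0.0004270 × 0.3977 = 0.000170 mmol/L = 0.170 μmol/L

[CO3²⁻] = 0.170 μmol/L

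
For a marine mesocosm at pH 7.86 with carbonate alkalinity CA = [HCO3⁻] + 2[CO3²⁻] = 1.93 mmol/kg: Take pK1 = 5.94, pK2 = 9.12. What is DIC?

DIC = 1.86 mmol/kg

CA = [HCO3⁻] + 2[CO3²⁻] = (α₁ + 2α₂)·DIC
At pH 7.86: [H⁺]/K1 = 10^-1.92 = 0.012023, K2/[H⁺] = 10^-1.26 = 0.054954
α₁ = 1/(1 + 0.012023 + 0.054954) = 1/1.0670 = 0.9372; α₂ = α₁·K2/[H⁺] = 0.05150
α₁ + 2α₂ = 1.0402
DIC = CA / (α₁ + 2α₂) = 1.93 / 1.0402 = 1.86 mmol/kg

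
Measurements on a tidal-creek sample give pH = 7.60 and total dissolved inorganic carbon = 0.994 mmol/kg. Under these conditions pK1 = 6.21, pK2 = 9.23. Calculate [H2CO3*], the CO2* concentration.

α₀ = 1 / (1 + K1/[H⁺] + K1K2/[H⁺]²) = 1 / (1 + 10^+1.39 + 10^-0.24)
   = 1 / (1 + 24.547 + 0.57544) = 1/26.123 = 0.03828
[CO2*] = α₀ × DIC = 0.03828 × 0.994 = 0.0381 mmol/kg

[CO2*] = 0.0381 mmol/kg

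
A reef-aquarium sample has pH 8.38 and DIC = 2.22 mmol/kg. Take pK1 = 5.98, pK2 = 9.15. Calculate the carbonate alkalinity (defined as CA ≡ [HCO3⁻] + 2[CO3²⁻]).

CA = [HCO3⁻] + 2[CO3²⁻] = (α₁ + 2α₂)·DIC
At pH 8.38: [H⁺]/K1 = 10^-2.40 = 0.0039811, K2/[H⁺] = 10^-0.77 = 0.16982
α₁ = 1/(1 + 0.0039811 + 0.16982) = 1/1.1738 = 0.8519; α₂ = α₁·K2/[H⁺] = 0.1447
α₁ + 2α₂ = 1.1413
CA = 1.1413 × 2.22 = 2.53 mmol/kg

CA = 2.53 mmol/kg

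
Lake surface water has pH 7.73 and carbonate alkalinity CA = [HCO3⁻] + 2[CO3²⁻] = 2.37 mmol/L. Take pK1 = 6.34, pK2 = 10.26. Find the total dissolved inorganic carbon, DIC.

DIC = 2.46 mmol/L

CA = [HCO3⁻] + 2[CO3²⁻] = (α₁ + 2α₂)·DIC
At pH 7.73: [H⁺]/K1 = 10^-1.39 = 0.040738, K2/[H⁺] = 10^-2.53 = 0.0029512
α₁ = 1/(1 + 0.040738 + 0.0029512) = 1/1.0437 = 0.9581; α₂ = α₁·K2/[H⁺] = 0.002828
α₁ + 2α₂ = 0.9638
DIC = CA / (α₁ + 2α₂) = 2.37 / 0.9638 = 2.46 mmol/L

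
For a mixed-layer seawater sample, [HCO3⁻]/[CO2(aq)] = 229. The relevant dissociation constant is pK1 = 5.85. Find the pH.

From K1 = [H⁺][HCO3⁻]/[CO2(aq)]:  pH = pK1 + log₁₀([HCO3⁻]/[CO2(aq)])
log₁₀(229) = +2.360
pH = 5.85 + (+2.360) = 8.21

pH = 8.21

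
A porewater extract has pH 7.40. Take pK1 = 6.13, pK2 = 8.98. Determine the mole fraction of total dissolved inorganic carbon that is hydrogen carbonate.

α₁ = 0.926

α₁ = 1 / (1 + [H⁺]/K1 + K2/[H⁺]) = 1 / (1 + 10^-1.27 + 10^-1.58)
   = 1 / (1 + 0.053703 + 0.026303) = 1/1.0800 = 0.9259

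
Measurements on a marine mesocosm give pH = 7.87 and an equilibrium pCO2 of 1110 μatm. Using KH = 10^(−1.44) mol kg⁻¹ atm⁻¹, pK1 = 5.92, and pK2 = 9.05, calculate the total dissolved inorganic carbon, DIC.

DIC = 3.87 mmol/kg

[CO2*] = KH · pCO2 = 10^(−1.44) × 1110×10^-6 = 4.030×10^-5 mol/kg
α₀ = 1/(1 + K1/[H⁺] + K1K2/[H⁺]²) = 1/(1 + 10^+1.95 + 10^+0.77) = 0.01042
DIC = [CO2*]/α₀ = 4.030×10^-5 / 0.01042 = 3.87 mmol/kg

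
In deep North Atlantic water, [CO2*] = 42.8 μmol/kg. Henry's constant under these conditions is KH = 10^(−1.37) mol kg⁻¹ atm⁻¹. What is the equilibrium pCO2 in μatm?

pCO2 = 1000 μatm

KH = 10^(−1.37) = 4.266×10^-2 mol kg⁻¹ atm⁻¹
pCO2 = [CO2*]/KH = 42.8×10^-6 / 4.266×10^-2 = 1.00×10^-3 atm = 1000 μatm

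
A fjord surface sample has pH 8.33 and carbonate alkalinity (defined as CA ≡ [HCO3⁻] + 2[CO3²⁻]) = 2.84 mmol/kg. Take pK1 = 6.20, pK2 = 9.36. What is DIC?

DIC = 2.63 mmol/kg

CA = [HCO3⁻] + 2[CO3²⁻] = (α₁ + 2α₂)·DIC
At pH 8.33: [H⁺]/K1 = 10^-2.13 = 0.0074131, K2/[H⁺] = 10^-1.03 = 0.093325
α₁ = 1/(1 + 0.0074131 + 0.093325) = 1/1.1007 = 0.9085; α₂ = α₁·K2/[H⁺] = 0.08478
α₁ + 2α₂ = 1.0780
DIC = CA / (α₁ + 2α₂) = 2.84 / 1.0780 = 2.63 mmol/kg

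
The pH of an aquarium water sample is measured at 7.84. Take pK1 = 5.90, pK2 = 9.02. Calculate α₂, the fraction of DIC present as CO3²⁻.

α₂ = 0.0613

α₂ = 1 / (1 + [H⁺]/K2 + [H⁺]²/(K1K2)) = 1 / (1 + 10^+1.18 + 10^-0.76)
   = 1 / (1 + 15.136 + 0.17378) = 1/16.309 = 0.06131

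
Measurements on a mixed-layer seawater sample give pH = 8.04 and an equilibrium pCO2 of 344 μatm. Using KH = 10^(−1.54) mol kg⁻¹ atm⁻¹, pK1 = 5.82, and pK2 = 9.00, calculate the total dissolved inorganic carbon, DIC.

DIC = 1.84 mmol/kg

[CO2*] = KH · pCO2 = 10^(−1.54) × 344×10^-6 = 9.921×10^-6 mol/kg
α₀ = 1/(1 + K1/[H⁺] + K1K2/[H⁺]²) = 1/(1 + 10^+2.22 + 10^+1.26) = 0.005401
DIC = [CO2*]/α₀ = 9.921×10^-6 / 0.005401 = 1.84 mmol/kg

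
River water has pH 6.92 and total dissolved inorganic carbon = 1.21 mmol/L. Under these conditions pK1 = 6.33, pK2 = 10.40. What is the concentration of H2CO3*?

α₀ = 1 / (1 + K1/[H⁺] + K1K2/[H⁺]²) = 1 / (1 + 10^+0.59 + 10^-2.89)
   = 1 / (1 + 3.8905 + 0.0012882) = 1/4.8917 = 0.2044
[CO2*] = α₀ × DIC = 0.2044 × 1.21 = 0.247 mmol/L

[CO2*] = 0.247 mmol/L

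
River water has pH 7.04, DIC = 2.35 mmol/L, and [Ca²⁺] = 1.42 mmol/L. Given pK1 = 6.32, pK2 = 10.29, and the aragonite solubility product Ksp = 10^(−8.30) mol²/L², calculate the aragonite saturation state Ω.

α₂ = 1 / (1 + [H⁺]/K2 + [H⁺]²/(K1K2)) = 1 / (1 + 10^+3.25 + 10^+2.53)
   = 1 / (1 + 1778.3 + 338.84) = 1/2118.1 = 0.0004721
[CO3²⁻] = α₂ × DIC = 0.0004721 × 2.35 = 0.001109 mmol/L = 1.109 μmol/L
Ksp = 10^(−8.30) = 5.012×10^-9
Ω = [Ca²⁺][CO3²⁻]/Ksp = (1.42×10^-3)(1.109×10^-6) / 5.012×10^-9 = 0.314

Ω = 0.314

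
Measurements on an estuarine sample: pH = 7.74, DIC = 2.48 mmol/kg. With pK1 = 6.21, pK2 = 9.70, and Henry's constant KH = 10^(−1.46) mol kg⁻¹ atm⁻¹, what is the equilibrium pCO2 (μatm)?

α₀ = 1 / (1 + K1/[H⁺] + K1K2/[H⁺]²) = 1 / (1 + 10^+1.53 + 10^-0.43)
   = 1 / (1 + 33.884 + 0.37154) = 1/35.256 = 0.02836
[CO2*] = α₀ × DIC = 0.02836 × 2.48 = 0.07034 mmol/kg
pCO2 = [CO2*]/KH = 7.034×10^-5 / 3.467×10^-2 = 2030 μatm

pCO2 = 2030 μatm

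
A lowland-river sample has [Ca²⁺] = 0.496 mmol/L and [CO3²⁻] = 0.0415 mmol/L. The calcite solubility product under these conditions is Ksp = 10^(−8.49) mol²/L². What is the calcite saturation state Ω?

Ω = 6.36

Ksp = 10^(−8.49) = 3.236×10^-9
Ω = [Ca²⁺][CO3²⁻]/Ksp = (0.496×10^-3)(0.0415×10^-3) / 3.236×10^-9 = 6.36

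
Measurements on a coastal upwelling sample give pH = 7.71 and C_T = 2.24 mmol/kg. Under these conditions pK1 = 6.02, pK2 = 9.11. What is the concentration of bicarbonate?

α₁ = 1 / (1 + [H⁺]/K1 + K2/[H⁺]) = 1 / (1 + 10^-1.69 + 10^-1.40)
   = 1 / (1 + 0.020417 + 0.039811) = 1/1.0602 = 0.9432
[HCO3⁻] = α₁ × DIC = 0.9432 × 2.24 = 2.11 mmol/kg

[HCO3⁻] = 2.11 mmol/kg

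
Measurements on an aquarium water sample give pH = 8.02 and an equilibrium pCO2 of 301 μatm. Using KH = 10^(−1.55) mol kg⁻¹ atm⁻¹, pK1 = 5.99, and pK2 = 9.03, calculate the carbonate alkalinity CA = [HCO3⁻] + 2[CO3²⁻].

[CO2*] = KH · pCO2 = 10^(−1.55) × 301×10^-6 = 8.483×10^-6 mol/kg
α₀ = 1/(1 + K1/[H⁺] + K1K2/[H⁺]²) = 1/(1 + 10^+2.03 + 10^+1.02) = 0.008430
DIC = [CO2*]/α₀ = 8.483×10^-6 / 0.008430 = 1.006 mmol/kg
CA = (α₁ + 2α₂)·DIC = (0.9033 + 2×0.08827) × 1.006 = 1.09 mmol/kg

CA = 1.09 mmol/kg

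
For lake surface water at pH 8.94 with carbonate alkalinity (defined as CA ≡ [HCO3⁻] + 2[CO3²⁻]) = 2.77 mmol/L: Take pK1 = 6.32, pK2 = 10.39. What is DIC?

DIC = 2.68 mmol/L

CA = [HCO3⁻] + 2[CO3²⁻] = (α₁ + 2α₂)·DIC
At pH 8.94: [H⁺]/K1 = 10^-2.62 = 0.0023988, K2/[H⁺] = 10^-1.45 = 0.035481
α₁ = 1/(1 + 0.0023988 + 0.035481) = 1/1.0379 = 0.9635; α₂ = α₁·K2/[H⁺] = 0.03419
α₁ + 2α₂ = 1.0319
DIC = CA / (α₁ + 2α₂) = 2.77 / 1.0319 = 2.68 mmol/L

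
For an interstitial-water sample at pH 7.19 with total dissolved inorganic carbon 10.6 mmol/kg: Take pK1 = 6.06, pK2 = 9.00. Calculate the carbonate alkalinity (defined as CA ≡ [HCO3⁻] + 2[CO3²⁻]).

CA = [HCO3⁻] + 2[CO3²⁻] = (α₁ + 2α₂)·DIC
At pH 7.19: [H⁺]/K1 = 10^-1.13 = 0.074131, K2/[H⁺] = 10^-1.81 = 0.015488
α₁ = 1/(1 + 0.074131 + 0.015488) = 1/1.0896 = 0.9178; α₂ = α₁·K2/[H⁺] = 0.01421
α₁ + 2α₂ = 0.9462
CA = 0.9462 × 10.6 = 10.0 mmol/kg

CA = 10.0 mmol/kg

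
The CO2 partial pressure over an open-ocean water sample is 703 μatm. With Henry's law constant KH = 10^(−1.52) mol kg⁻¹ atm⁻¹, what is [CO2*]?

[CO2*] = 21.2 μmol/kg

KH = 10^(−1.52) = 3.020×10^-2 mol kg⁻¹ atm⁻¹
[CO2*] = KH · pCO2 = 3.020×10^-2 × 703×10^-6 atm = 2.12×10^-5 mol/kg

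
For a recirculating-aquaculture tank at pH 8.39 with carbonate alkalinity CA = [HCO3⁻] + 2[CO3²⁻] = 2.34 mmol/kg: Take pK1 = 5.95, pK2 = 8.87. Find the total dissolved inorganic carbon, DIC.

DIC = 1.88 mmol/kg

CA = [HCO3⁻] + 2[CO3²⁻] = (α₁ + 2α₂)·DIC
At pH 8.39: [H⁺]/K1 = 10^-2.44 = 0.0036308, K2/[H⁺] = 10^-0.48 = 0.33113
α₁ = 1/(1 + 0.0036308 + 0.33113) = 1/1.3348 = 0.7492; α₂ = α₁·K2/[H⁺] = 0.2481
α₁ + 2α₂ = 1.2454
DIC = CA / (α₁ + 2α₂) = 2.34 / 1.2454 = 1.88 mmol/kg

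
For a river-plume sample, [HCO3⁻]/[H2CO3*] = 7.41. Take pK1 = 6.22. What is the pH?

pH = 7.09

From K1 = [H⁺][HCO3⁻]/[H2CO3*]:  pH = pK1 + log₁₀([HCO3⁻]/[H2CO3*])
log₁₀(7.41) = +0.870
pH = 6.22 + (+0.870) = 7.09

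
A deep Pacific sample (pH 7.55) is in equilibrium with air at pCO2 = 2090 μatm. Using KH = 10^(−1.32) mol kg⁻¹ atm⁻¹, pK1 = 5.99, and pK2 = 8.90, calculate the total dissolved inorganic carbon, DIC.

[CO2*] = KH · pCO2 = 10^(−1.32) × 2090×10^-6 = 1.000×10^-4 mol/kg
α₀ = 1/(1 + K1/[H⁺] + K1K2/[H⁺]²) = 1/(1 + 10^+1.56 + 10^+0.21) = 0.02569
DIC = [CO2*]/α₀ = 1.000×10^-4 / 0.02569 = 3.89 mmol/kg

DIC = 3.89 mmol/kg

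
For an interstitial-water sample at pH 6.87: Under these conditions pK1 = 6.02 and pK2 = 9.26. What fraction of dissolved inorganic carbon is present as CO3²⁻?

α₂ = 1 / (1 + [H⁺]/K2 + [H⁺]²/(K1K2)) = 1 / (1 + 10^+2.39 + 10^+1.54)
   = 1 / (1 + 245.47 + 34.674) = 1/281.14 = 0.003557

α₂ = 0.00356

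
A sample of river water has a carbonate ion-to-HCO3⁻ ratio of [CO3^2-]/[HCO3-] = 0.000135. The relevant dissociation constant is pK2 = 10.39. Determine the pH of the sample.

From K2 = [H⁺][CO3^2-]/[HCO3-]:  pH = pK2 + log₁₀([CO3^2-]/[HCO3-])
log₁₀(0.000135) = -3.870
pH = 10.39 + (-3.870) = 6.52

pH = 6.52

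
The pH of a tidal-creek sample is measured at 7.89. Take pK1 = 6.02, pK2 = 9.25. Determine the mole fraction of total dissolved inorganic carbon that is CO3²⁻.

α₂ = 1 / (1 + [H⁺]/K2 + [H⁺]²/(K1K2)) = 1 / (1 + 10^+1.36 + 10^-0.51)
   = 1 / (1 + 22.909 + 0.30903) = 1/24.218 = 0.04129

α₂ = 0.0413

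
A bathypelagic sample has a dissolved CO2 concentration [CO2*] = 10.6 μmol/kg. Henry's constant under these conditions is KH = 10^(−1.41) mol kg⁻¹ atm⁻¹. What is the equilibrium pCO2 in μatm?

KH = 10^(−1.41) = 3.890×10^-2 mol kg⁻¹ atm⁻¹
pCO2 = [CO2*]/KH = 10.6×10^-6 / 3.890×10^-2 = 2.72×10^-4 atm = 272 μatm

pCO2 = 272 μatm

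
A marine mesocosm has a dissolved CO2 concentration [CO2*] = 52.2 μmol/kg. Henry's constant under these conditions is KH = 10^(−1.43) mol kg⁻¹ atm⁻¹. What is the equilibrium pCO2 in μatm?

KH = 10^(−1.43) = 3.715×10^-2 mol kg⁻¹ atm⁻¹
pCO2 = [CO2*]/KH = 52.2×10^-6 / 3.715×10^-2 = 1.40×10^-3 atm = 1400 μatm

pCO2 = 1400 μatm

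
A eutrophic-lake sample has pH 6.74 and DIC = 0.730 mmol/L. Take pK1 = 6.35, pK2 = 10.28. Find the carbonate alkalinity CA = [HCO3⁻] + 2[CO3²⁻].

CA = [HCO3⁻] + 2[CO3²⁻] = (α₁ + 2α₂)·DIC
At pH 6.74: [H⁺]/K1 = 10^-0.39 = 0.40738, K2/[H⁺] = 10^-3.54 = 0.00028840
α₁ = 1/(1 + 0.40738 + 0.00028840) = 1/1.4077 = 0.7104; α₂ = α₁·K2/[H⁺] = 0.0002049
α₁ + 2α₂ = 0.7108
CA = 0.7108 × 0.730 = 0.519 mmol/L

CA = 0.519 mmol/L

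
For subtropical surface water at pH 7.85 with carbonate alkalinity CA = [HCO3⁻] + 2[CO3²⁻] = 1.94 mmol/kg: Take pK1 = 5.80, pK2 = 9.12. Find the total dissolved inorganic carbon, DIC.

DIC = 1.86 mmol/kg

CA = [HCO3⁻] + 2[CO3²⁻] = (α₁ + 2α₂)·DIC
At pH 7.85: [H⁺]/K1 = 10^-2.05 = 0.0089125, K2/[H⁺] = 10^-1.27 = 0.053703
α₁ = 1/(1 + 0.0089125 + 0.053703) = 1/1.0626 = 0.9411; α₂ = α₁·K2/[H⁺] = 0.05054
α₁ + 2α₂ = 1.0422
DIC = CA / (α₁ + 2α₂) = 1.94 / 1.0422 = 1.86 mmol/kg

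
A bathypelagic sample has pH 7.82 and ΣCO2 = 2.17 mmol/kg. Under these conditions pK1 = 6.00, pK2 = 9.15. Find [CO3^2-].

α₂ = 1 / (1 + [H⁺]/K2 + [H⁺]²/(K1K2)) = 1 / (1 + 10^+1.33 + 10^-0.49)
   = 1 / (1 + 21.380 + 0.32359) = 1/22.703 = 0.04405
[CO3²⁻] = α₂ × DIC = 0.04405 × 2.17 = 0.0956 mmol/kg

[CO3²⁻] = 0.0956 mmol/kg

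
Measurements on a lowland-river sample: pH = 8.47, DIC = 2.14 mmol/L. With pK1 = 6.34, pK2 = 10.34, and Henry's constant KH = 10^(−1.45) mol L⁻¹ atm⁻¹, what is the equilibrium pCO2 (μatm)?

pCO2 = 438 μatm

α₀ = 1 / (1 + K1/[H⁺] + K1K2/[H⁺]²) = 1 / (1 + 10^+2.13 + 10^+0.26)
   = 1 / (1 + 134.90 + 1.8197) = 1/137.72 = 0.007261
[CO2*] = α₀ × DIC = 0.007261 × 2.14 = 0.01554 mmol/L = 15.54 μmol/L
pCO2 = [CO2*]/KH = 1.554×10^-5 / 3.548×10^-2 = 438 μatm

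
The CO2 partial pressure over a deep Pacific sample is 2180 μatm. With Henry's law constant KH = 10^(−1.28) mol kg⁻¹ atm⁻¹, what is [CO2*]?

[CO2*] = 114 μmol/kg

KH = 10^(−1.28) = 5.248×10^-2 mol kg⁻¹ atm⁻¹
[CO2*] = KH · pCO2 = 5.248×10^-2 × 2180×10^-6 atm = 1.14×10^-4 mol/kg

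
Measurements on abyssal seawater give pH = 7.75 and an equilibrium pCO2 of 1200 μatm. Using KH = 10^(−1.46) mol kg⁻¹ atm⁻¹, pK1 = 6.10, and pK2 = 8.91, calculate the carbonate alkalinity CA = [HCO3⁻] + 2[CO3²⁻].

[CO2*] = KH · pCO2 = 10^(−1.46) × 1200×10^-6 = 4.161×10^-5 mol/kg
α₀ = 1/(1 + K1/[H⁺] + K1K2/[H⁺]²) = 1/(1 + 10^+1.65 + 10^+0.49) = 0.02051
DIC = [CO2*]/α₀ = 4.161×10^-5 / 0.02051 = 2.029 mmol/kg
CA = (α₁ + 2α₂)·DIC = (0.9161 + 2×0.06338) × 2.029 = 2.12 mmol/kg

CA = 2.12 mmol/kg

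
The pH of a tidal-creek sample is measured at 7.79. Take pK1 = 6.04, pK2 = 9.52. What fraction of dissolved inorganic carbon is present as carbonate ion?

α₂ = 1 / (1 + [H⁺]/K2 + [H⁺]²/(K1K2)) = 1 / (1 + 10^+1.73 + 10^-0.02)
   = 1 / (1 + 53.703 + 0.95499) = 1/55.658 = 0.01797

α₂ = 0.0180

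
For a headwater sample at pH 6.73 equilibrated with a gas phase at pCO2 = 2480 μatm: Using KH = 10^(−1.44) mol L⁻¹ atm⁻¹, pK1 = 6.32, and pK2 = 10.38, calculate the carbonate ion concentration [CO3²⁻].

[CO2*] = KH · pCO2 = 10^(−1.44) × 2480×10^-6 = 9.004×10^-5 mol/L
α₀ = 1/(1 + K1/[H⁺] + K1K2/[H⁺]²) = 1/(1 + 10^+0.41 + 10^-3.24) = 0.2800
DIC = [CO2*]/α₀ = 9.004×10^-5 / 0.2800 = 0.3215 mmol/L
[CO3²⁻] = α₂·DIC; α₂ = 0.0001611, so [CO3²⁻] = 0.0001611 × 0.3215 = 5.18×10^-5 mmol/L = 0.0518 μmol/L

[CO3²⁻] = 0.0518 μmol/L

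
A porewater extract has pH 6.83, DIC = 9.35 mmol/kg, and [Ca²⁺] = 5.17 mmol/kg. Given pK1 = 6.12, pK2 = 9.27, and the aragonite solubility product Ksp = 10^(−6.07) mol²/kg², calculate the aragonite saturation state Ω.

Ω = 0.172

α₂ = 1 / (1 + [H⁺]/K2 + [H⁺]²/(K1K2)) = 1 / (1 + 10^+2.44 + 10^+1.73)
   = 1 / (1 + 275.42 + 53.703) = 1/330.13 = 0.003029
[CO3²⁻] = α₂ × DIC = 0.003029 × 9.35 = 0.02832 mmol/kg
Ksp = 10^(−6.07) = 8.511×10^-7
Ω = [Ca²⁺][CO3²⁻]/Ksp = (5.17×10^-3)(2.832×10^-5) / 8.511×10^-7 = 0.172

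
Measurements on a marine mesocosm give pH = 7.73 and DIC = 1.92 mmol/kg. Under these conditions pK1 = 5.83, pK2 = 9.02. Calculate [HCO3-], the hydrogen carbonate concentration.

α₁ = 1 / (1 + [H⁺]/K1 + K2/[H⁺]) = 1 / (1 + 10^-1.90 + 10^-1.29)
   = 1 / (1 + 0.012589 + 0.051286) = 1/1.0639 = 0.9400
[HCO3⁻] = α₁ × DIC = 0.9400 × 1.92 = 1.80 mmol/kg

[HCO3⁻] = 1.80 mmol/kg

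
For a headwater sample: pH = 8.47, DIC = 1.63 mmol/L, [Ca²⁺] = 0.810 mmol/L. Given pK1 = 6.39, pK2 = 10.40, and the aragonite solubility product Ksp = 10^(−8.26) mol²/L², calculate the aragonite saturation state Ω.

α₂ = 1 / (1 + [H⁺]/K2 + [H⁺]²/(K1K2)) = 1 / (1 + 10^+1.93 + 10^-0.15)
   = 1 / (1 + 85.114 + 0.70795) = 1/86.822 = 0.01152
[CO3²⁻] = α₂ × DIC = 0.01152 × 1.63 = 0.01877 mmol/L = 18.77 μmol/L
Ksp = 10^(−8.26) = 5.495×10^-9
Ω = [Ca²⁺][CO3²⁻]/Ksp = (0.810×10^-3)(1.877×10^-5) / 5.495×10^-9 = 2.77

Ω = 2.77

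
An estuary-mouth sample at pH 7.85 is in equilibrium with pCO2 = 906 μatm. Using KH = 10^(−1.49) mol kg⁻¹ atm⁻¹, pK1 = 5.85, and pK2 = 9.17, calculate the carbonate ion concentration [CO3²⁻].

[CO2*] = KH · pCO2 = 10^(−1.49) × 906×10^-6 = 2.932×10^-5 mol/kg
α₀ = 1/(1 + K1/[H⁺] + K1K2/[H⁺]²) = 1/(1 + 10^+2.00 + 10^+0.68) = 0.009453
DIC = [CO2*]/α₀ = 2.932×10^-5 / 0.009453 = 3.101 mmol/kg
[CO3²⁻] = α₂·DIC; α₂ = 0.04524, so [CO3²⁻] = 0.04524 × 3.101 = 0.140 mmol/kg

[CO3²⁻] = 0.140 mmol/kg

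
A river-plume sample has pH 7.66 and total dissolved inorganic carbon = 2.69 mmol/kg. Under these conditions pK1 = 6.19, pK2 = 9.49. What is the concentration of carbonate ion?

α₂ = 1 / (1 + [H⁺]/K2 + [H⁺]²/(K1K2)) = 1 / (1 + 10^+1.83 + 10^+0.36)
   = 1 / (1 + 67.608 + 2.2909) = 1/70.899 = 0.01410
[CO3²⁻] = α₂ × DIC = 0.01410 × 2.69 = 0.0379 mmol/kg

[CO3²⁻] = 0.0379 mmol/kg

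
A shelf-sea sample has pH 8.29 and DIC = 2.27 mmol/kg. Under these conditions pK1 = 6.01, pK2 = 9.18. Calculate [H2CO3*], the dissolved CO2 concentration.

[CO2*] = 10.5 μmol/kg

α₀ = 1 / (1 + K1/[H⁺] + K1K2/[H⁺]²) = 1 / (1 + 10^+2.28 + 10^+1.39)
   = 1 / (1 + 190.55 + 24.547) = 1/216.09 = 0.004628
[CO2*] = α₀ × DIC = 0.004628 × 2.27 = 0.0105 mmol/kg = 10.5 μmol/kg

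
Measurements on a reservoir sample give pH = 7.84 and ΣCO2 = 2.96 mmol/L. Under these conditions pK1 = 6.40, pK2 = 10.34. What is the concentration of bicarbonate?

[HCO3⁻] = 2.85 mmol/L

α₁ = 1 / (1 + [H⁺]/K1 + K2/[H⁺]) = 1 / (1 + 10^-1.44 + 10^-2.50)
   = 1 / (1 + 0.036308 + 0.0031623) = 1/1.0395 = 0.9620
[HCO3⁻] = α₁ × DIC = 0.9620 × 2.96 = 2.85 mmol/L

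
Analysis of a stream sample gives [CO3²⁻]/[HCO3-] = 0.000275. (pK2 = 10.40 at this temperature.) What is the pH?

From K2 = [H⁺][CO3²⁻]/[HCO3-]:  pH = pK2 + log₁₀([CO3²⁻]/[HCO3-])
log₁₀(0.000275) = -3.561
pH = 10.40 + (-3.561) = 6.84

pH = 6.84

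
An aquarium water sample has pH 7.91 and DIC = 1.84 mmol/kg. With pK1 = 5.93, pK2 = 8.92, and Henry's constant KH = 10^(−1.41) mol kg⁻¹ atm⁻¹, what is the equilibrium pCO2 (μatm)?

pCO2 = 447 μatm

α₀ = 1 / (1 + K1/[H⁺] + K1K2/[H⁺]²) = 1 / (1 + 10^+1.98 + 10^+0.97)
   = 1 / (1 + 95.499 + 9.3325) = 1/105.83 = 0.009449
[CO2*] = α₀ × DIC = 0.009449 × 1.84 = 0.01739 mmol/kg = 17.39 μmol/kg
pCO2 = [CO2*]/KH = 1.739×10^-5 / 3.890×10^-2 = 447 μatm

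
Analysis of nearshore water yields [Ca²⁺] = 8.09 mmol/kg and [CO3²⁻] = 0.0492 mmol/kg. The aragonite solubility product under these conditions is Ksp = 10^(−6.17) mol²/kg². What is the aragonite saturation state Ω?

Ω = 0.589

Ksp = 10^(−6.17) = 6.761×10^-7
Ω = [Ca²⁺][CO3²⁻]/Ksp = (8.09×10^-3)(0.0492×10^-3) / 6.761×10^-7 = 0.589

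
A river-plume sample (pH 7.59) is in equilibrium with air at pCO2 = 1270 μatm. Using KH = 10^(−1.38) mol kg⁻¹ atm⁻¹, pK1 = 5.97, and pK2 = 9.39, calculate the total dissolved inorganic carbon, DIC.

DIC = 2.29 mmol/kg

[CO2*] = KH · pCO2 = 10^(−1.38) × 1270×10^-6 = 5.294×10^-5 mol/kg
α₀ = 1/(1 + K1/[H⁺] + K1K2/[H⁺]²) = 1/(1 + 10^+1.62 + 10^-0.18) = 0.02307
DIC = [CO2*]/α₀ = 5.294×10^-5 / 0.02307 = 2.29 mmol/kg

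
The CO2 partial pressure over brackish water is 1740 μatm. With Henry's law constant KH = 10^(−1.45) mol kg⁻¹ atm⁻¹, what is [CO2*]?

KH = 10^(−1.45) = 3.548×10^-2 mol kg⁻¹ atm⁻¹
[CO2*] = KH · pCO2 = 3.548×10^-2 × 1740×10^-6 atm = 6.17×10^-5 mol/kg

[CO2*] = 61.7 μmol/kg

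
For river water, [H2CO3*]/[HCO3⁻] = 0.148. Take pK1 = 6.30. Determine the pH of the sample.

From K1 = [H⁺][HCO3⁻]/[H2CO3*]:  pH = pK1 − log₁₀([H2CO3*]/[HCO3⁻])
log₁₀(0.148) = -0.830
pH = 6.30 − (-0.830) = 7.13

pH = 7.13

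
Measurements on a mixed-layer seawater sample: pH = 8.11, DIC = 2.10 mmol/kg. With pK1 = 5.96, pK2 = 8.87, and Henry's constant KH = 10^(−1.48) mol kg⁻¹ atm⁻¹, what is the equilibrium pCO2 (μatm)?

α₀ = 1 / (1 + K1/[H⁺] + K1K2/[H⁺]²) = 1 / (1 + 10^+2.15 + 10^+1.39)
   = 1 / (1 + 141.25 + 24.547) = 1/166.80 = 0.005995
[CO2*] = α₀ × DIC = 0.005995 × 2.10 = 0.01259 mmol/kg = 12.59 μmol/kg
pCO2 = [CO2*]/KH = 1.259×10^-5 / 3.311×10^-2 = 380 μatm

pCO2 = 380 μatm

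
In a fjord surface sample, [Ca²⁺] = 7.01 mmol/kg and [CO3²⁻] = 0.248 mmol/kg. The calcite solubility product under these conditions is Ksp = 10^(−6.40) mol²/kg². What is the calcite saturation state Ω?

Ω = 4.37

Ksp = 10^(−6.40) = 3.981×10^-7
Ω = [Ca²⁺][CO3²⁻]/Ksp = (7.01×10^-3)(0.248×10^-3) / 3.981×10^-7 = 4.37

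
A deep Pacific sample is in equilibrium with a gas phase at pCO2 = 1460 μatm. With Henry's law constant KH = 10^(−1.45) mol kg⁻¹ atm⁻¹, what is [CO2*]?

[CO2*] = 51.8 μmol/kg

KH = 10^(−1.45) = 3.548×10^-2 mol kg⁻¹ atm⁻¹
[CO2*] = KH · pCO2 = 3.548×10^-2 × 1460×10^-6 atm = 5.18×10^-5 mol/kg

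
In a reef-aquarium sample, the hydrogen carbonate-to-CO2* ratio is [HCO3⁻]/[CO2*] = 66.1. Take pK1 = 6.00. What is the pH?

pH = 7.82

From K1 = [H⁺][HCO3⁻]/[CO2*]:  pH = pK1 + log₁₀([HCO3⁻]/[CO2*])
log₁₀(66.1) = +1.820
pH = 6.00 + (+1.820) = 7.82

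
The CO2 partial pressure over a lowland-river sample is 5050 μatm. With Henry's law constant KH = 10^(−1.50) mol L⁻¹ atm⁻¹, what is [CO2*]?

KH = 10^(−1.50) = 3.162×10^-2 mol L⁻¹ atm⁻¹
[CO2*] = KH · pCO2 = 3.162×10^-2 × 5050×10^-6 atm = 1.60×10^-4 mol/L

[CO2*] = 160 μmol/L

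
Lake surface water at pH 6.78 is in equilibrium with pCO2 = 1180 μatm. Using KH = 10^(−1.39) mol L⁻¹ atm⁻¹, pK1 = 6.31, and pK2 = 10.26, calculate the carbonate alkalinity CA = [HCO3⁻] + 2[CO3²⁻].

CA = 0.142 mmol/L

[CO2*] = KH · pCO2 = 10^(−1.39) × 1180×10^-6 = 4.807×10^-5 mol/L
α₀ = 1/(1 + K1/[H⁺] + K1K2/[H⁺]²) = 1/(1 + 10^+0.47 + 10^-3.01) = 0.2530
DIC = [CO2*]/α₀ = 4.807×10^-5 / 0.2530 = 0.1900 mmol/L
CA = (α₁ + 2α₂)·DIC = (0.7467 + 2×0.0002473) × 0.1900 = 0.142 mmol/L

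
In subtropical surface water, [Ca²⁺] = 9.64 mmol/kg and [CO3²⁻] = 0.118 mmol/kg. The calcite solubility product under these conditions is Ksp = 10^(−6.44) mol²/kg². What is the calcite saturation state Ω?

Ω = 3.13

Ksp = 10^(−6.44) = 3.631×10^-7
Ω = [Ca²⁺][CO3²⁻]/Ksp = (9.64×10^-3)(0.118×10^-3) / 3.631×10^-7 = 3.13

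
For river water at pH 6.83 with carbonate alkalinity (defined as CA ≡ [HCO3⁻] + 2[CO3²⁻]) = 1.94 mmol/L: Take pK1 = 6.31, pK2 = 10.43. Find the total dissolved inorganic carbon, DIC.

CA = [HCO3⁻] + 2[CO3²⁻] = (α₁ + 2α₂)·DIC
At pH 6.83: [H⁺]/K1 = 10^-0.52 = 0.30200, K2/[H⁺] = 10^-3.60 = 0.00025119
α₁ = 1/(1 + 0.30200 + 0.00025119) = 1/1.3022 = 0.7679; α₂ = α₁·K2/[H⁺] = 0.0001929
α₁ + 2α₂ = 0.7683
DIC = CA / (α₁ + 2α₂) = 1.94 / 0.7683 = 2.53 mmol/L

DIC = 2.53 mmol/L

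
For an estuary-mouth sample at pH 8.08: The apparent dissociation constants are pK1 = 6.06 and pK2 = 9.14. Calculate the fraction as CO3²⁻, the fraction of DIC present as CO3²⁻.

α₂ = 1 / (1 + [H⁺]/K2 + [H⁺]²/(K1K2)) = 1 / (1 + 10^+1.06 + 10^-0.96)
   = 1 / (1 + 11.482 + 0.10965) = 1/12.591 = 0.07942

α₂ = 0.0794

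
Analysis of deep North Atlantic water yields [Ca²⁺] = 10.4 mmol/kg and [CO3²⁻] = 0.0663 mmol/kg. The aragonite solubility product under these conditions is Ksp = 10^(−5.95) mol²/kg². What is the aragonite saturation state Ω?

Ksp = 10^(−5.95) = 1.122×10^-6
Ω = [Ca²⁺][CO3²⁻]/Ksp = (10.4×10^-3)(0.0663×10^-3) / 1.122×10^-6 = 0.615

Ω = 0.615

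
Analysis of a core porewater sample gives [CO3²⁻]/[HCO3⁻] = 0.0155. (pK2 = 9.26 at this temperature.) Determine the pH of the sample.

From K2 = [H⁺][CO3²⁻]/[HCO3⁻]:  pH = pK2 + log₁₀([CO3²⁻]/[HCO3⁻])
log₁₀(0.0155) = -1.810
pH = 9.26 + (-1.810) = 7.45

pH = 7.45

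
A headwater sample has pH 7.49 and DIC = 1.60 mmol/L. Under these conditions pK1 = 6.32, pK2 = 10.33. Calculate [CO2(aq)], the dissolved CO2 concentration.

α₀ = 1 / (1 + K1/[H⁺] + K1K2/[H⁺]²) = 1 / (1 + 10^+1.17 + 10^-1.67)
   = 1 / (1 + 14.791 + 0.021380) = 1/15.812 = 0.06324
[CO2*] = α₀ × DIC = 0.06324 × 1.60 = 0.101 mmol/L

[CO2*] = 0.101 mmol/L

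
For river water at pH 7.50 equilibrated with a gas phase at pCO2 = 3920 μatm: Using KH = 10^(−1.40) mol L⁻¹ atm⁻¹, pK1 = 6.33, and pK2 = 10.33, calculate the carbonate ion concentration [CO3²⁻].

[CO2*] = KH · pCO2 = 10^(−1.40) × 3920×10^-6 = 1.561×10^-4 mol/L
α₀ = 1/(1 + K1/[H⁺] + K1K2/[H⁺]²) = 1/(1 + 10^+1.17 + 10^-1.66) = 0.06324
DIC = [CO2*]/α₀ = 1.561×10^-4 / 0.06324 = 2.468 mmol/L
[CO3²⁻] = α₂·DIC; α₂ = 0.001384, so [CO3²⁻] = 0.001384 × 2.468 = 0.00341 mmol/L = 3.41 μmol/L

[CO3²⁻] = 3.41 μmol/L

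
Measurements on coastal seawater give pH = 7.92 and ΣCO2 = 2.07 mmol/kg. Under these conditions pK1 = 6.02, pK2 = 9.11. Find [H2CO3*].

[CO2*] = 0.0242 mmol/kg

α₀ = 1 / (1 + K1/[H⁺] + K1K2/[H⁺]²) = 1 / (1 + 10^+1.90 + 10^+0.71)
   = 1 / (1 + 79.433 + 5.1286) = 1/85.561 = 0.01169
[CO2*] = α₀ × DIC = 0.01169 × 2.07 = 0.0242 mmol/kg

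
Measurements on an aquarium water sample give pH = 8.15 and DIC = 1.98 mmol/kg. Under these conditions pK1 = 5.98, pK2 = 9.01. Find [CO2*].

[CO2*] = 11.7 μmol/kg

α₀ = 1 / (1 + K1/[H⁺] + K1K2/[H⁺]²) = 1 / (1 + 10^+2.17 + 10^+1.31)
   = 1 / (1 + 147.91 + 20.417) = 1/169.33 = 0.005906
[CO2*] = α₀ × DIC = 0.005906 × 1.98 = 0.0117 mmol/kg = 11.7 μmol/kg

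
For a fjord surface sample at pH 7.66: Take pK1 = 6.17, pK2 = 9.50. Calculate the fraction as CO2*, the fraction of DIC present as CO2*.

α₀ = 0.0309

α₀ = 1 / (1 + K1/[H⁺] + K1K2/[H⁺]²) = 1 / (1 + 10^+1.49 + 10^-0.35)
   = 1 / (1 + 30.903 + 0.44668) = 1/32.350 = 0.03091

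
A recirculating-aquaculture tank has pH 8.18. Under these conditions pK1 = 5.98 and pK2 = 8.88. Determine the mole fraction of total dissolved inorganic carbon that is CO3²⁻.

α₂ = 0.165

α₂ = 1 / (1 + [H⁺]/K2 + [H⁺]²/(K1K2)) = 1 / (1 + 10^+0.70 + 10^-1.50)
   = 1 / (1 + 5.0119 + 0.031623) = 1/6.0435 = 0.1655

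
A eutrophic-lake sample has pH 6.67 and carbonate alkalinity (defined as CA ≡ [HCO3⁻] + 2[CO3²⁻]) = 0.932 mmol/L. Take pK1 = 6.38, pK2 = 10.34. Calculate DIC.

CA = [HCO3⁻] + 2[CO3²⁻] = (α₁ + 2α₂)·DIC
At pH 6.67: [H⁺]/K1 = 10^-0.29 = 0.51286, K2/[H⁺] = 10^-3.67 = 0.00021380
α₁ = 1/(1 + 0.51286 + 0.00021380) = 1/1.5131 = 0.6609; α₂ = α₁·K2/[H⁺] = 0.0001413
α₁ + 2α₂ = 0.6612
DIC = CA / (α₁ + 2α₂) = 0.932 / 0.6612 = 1.41 mmol/L

DIC = 1.41 mmol/L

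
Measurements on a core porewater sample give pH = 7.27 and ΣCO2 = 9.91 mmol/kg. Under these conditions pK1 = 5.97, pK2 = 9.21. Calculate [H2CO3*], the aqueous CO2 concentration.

[CO2*] = 0.468 mmol/kg

α₀ = 1 / (1 + K1/[H⁺] + K1K2/[H⁺]²) = 1 / (1 + 10^+1.30 + 10^-0.64)
   = 1 / (1 + 19.953 + 0.22909) = 1/21.182 = 0.04721
[CO2*] = α₀ × DIC = 0.04721 × 9.91 = 0.468 mmol/kg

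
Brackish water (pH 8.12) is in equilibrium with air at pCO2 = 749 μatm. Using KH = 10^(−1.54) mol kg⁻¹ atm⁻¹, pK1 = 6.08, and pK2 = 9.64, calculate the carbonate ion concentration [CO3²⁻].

[CO2*] = KH · pCO2 = 10^(−1.54) × 749×10^-6 = 2.160×10^-5 mol/kg
α₀ = 1/(1 + K1/[H⁺] + K1K2/[H⁺]²) = 1/(1 + 10^+2.04 + 10^+0.52) = 0.008775
DIC = [CO2*]/α₀ = 2.160×10^-5 / 0.008775 = 2.462 mmol/kg
[CO3²⁻] = α₂·DIC; α₂ = 0.02906, so [CO3²⁻] = 0.02906 × 2.462 = 0.0715 mmol/kg

[CO3²⁻] = 0.0715 mmol/kg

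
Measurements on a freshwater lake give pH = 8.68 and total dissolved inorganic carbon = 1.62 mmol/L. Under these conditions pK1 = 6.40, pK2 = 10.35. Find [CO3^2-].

[CO3²⁻] = 0.0337 mmol/L

α₂ = 1 / (1 + [H⁺]/K2 + [H⁺]²/(K1K2)) = 1 / (1 + 10^+1.67 + 10^-0.61)
   = 1 / (1 + 46.774 + 0.24547) = 1/48.019 = 0.02083
[CO3²⁻] = α₂ × DIC = 0.02083 × 1.62 = 0.0337 mmol/L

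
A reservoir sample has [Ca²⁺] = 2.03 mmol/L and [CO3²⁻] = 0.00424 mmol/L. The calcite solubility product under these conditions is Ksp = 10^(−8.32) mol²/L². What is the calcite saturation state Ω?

Ω = 1.80

Ksp = 10^(−8.32) = 4.786×10^-9
Ω = [Ca²⁺][CO3²⁻]/Ksp = (2.03×10^-3)(0.00424×10^-3) / 4.786×10^-9 = 1.80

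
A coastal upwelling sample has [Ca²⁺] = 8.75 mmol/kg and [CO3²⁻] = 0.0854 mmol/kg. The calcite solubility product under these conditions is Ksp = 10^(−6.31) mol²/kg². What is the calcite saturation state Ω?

Ω = 1.53

Ksp = 10^(−6.31) = 4.898×10^-7
Ω = [Ca²⁺][CO3²⁻]/Ksp = (8.75×10^-3)(0.0854×10^-3) / 4.898×10^-7 = 1.53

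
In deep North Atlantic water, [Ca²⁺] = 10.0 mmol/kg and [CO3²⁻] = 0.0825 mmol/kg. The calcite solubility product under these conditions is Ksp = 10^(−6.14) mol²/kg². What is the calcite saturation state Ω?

Ksp = 10^(−6.14) = 7.244×10^-7
Ω = [Ca²⁺][CO3²⁻]/Ksp = (10.0×10^-3)(0.0825×10^-3) / 7.244×10^-7 = 1.14

Ω = 1.14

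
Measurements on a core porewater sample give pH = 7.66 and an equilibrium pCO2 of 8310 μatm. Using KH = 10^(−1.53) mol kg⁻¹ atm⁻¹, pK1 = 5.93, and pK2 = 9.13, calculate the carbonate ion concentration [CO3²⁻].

[CO3²⁻] = 0.446 mmol/kg

[CO2*] = KH · pCO2 = 10^(−1.53) × 8310×10^-6 = 2.452×10^-4 mol/kg
α₀ = 1/(1 + K1/[H⁺] + K1K2/[H⁺]²) = 1/(1 + 10^+1.73 + 10^+0.26) = 0.01769
DIC = [CO2*]/α₀ = 2.452×10^-4 / 0.01769 = 13.86 mmol/kg
[CO3²⁻] = α₂·DIC; α₂ = 0.03219, so [CO3²⁻] = 0.03219 × 13.86 = 0.446 mmol/kg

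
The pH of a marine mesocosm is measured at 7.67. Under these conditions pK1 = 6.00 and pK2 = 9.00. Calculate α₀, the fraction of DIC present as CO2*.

α₀ = 1 / (1 + K1/[H⁺] + K1K2/[H⁺]²) = 1 / (1 + 10^+1.67 + 10^+0.34)
   = 1 / (1 + 46.774 + 2.1878) = 1/49.961 = 0.02002

α₀ = 0.0200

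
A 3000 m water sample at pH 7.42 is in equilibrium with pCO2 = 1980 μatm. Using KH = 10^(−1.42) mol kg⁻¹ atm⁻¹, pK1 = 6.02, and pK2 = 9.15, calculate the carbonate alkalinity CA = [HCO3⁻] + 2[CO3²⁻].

CA = 1.96 mmol/kg

[CO2*] = KH · pCO2 = 10^(−1.42) × 1980×10^-6 = 7.528×10^-5 mol/kg
α₀ = 1/(1 + K1/[H⁺] + K1K2/[H⁺]²) = 1/(1 + 10^+1.40 + 10^-0.33) = 0.03761
DIC = [CO2*]/α₀ = 7.528×10^-5 / 0.03761 = 2.001 mmol/kg
CA = (α₁ + 2α₂)·DIC = (0.9448 + 2×0.01759) × 2.001 = 1.96 mmol/kg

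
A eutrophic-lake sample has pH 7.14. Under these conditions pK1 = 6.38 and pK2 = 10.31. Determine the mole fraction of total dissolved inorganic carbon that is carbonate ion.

α₂ = 1 / (1 + [H⁺]/K2 + [H⁺]²/(K1K2)) = 1 / (1 + 10^+3.17 + 10^+2.41)
   = 1 / (1 + 1479.1 + 257.04) = 1/1737.1 = 0.0005757

α₂ = 0.000576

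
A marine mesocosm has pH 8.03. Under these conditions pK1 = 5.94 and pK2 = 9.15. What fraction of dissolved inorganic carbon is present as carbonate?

α₂ = 0.0700

α₂ = 1 / (1 + [H⁺]/K2 + [H⁺]²/(K1K2)) = 1 / (1 + 10^+1.12 + 10^-0.97)
   = 1 / (1 + 13.183 + 0.10715) = 1/14.290 = 0.06998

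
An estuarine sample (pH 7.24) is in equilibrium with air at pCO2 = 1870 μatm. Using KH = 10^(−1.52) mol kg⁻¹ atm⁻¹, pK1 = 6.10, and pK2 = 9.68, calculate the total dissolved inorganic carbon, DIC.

[CO2*] = KH · pCO2 = 10^(−1.52) × 1870×10^-6 = 5.647×10^-5 mol/kg
α₀ = 1/(1 + K1/[H⁺] + K1K2/[H⁺]²) = 1/(1 + 10^+1.14 + 10^-1.30) = 0.06732
DIC = [CO2*]/α₀ = 5.647×10^-5 / 0.06732 = 0.839 mmol/kg

DIC = 0.839 mmol/kg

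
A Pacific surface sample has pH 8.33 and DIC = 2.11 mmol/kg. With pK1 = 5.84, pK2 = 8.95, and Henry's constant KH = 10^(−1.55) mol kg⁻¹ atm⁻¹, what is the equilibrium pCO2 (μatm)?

α₀ = 1 / (1 + K1/[H⁺] + K1K2/[H⁺]²) = 1 / (1 + 10^+2.49 + 10^+1.87)
   = 1 / (1 + 309.03 + 74.131) = 1/384.16 = 0.002603
[CO2*] = α₀ × DIC = 0.002603 × 2.11 = 0.005492 mmol/kg = 5.492 μmol/kg
pCO2 = [CO2*]/KH = 5.492×10^-6 / 2.818×10^-2 = 195 μatm

pCO2 = 195 μatm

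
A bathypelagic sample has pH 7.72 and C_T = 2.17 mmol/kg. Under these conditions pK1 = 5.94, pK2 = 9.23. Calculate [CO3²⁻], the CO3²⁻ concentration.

α₂ = 1 / (1 + [H⁺]/K2 + [H⁺]²/(K1K2)) = 1 / (1 + 10^+1.51 + 10^-0.27)
   = 1 / (1 + 32.359 + 0.53703) = 1/33.896 = 0.02950
[CO3²⁻] = α₂ × DIC = 0.02950 × 2.17 = 0.0640 mmol/kg

[CO3²⁻] = 0.0640 mmol/kg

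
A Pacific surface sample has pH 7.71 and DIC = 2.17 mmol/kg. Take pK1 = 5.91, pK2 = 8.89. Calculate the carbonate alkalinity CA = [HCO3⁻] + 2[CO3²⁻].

CA = 2.27 mmol/kg

CA = [HCO3⁻] + 2[CO3²⁻] = (α₁ + 2α₂)·DIC
At pH 7.71: [H⁺]/K1 = 10^-1.80 = 0.015849, K2/[H⁺] = 10^-1.18 = 0.066069
α₁ = 1/(1 + 0.015849 + 0.066069) = 1/1.0819 = 0.9243; α₂ = α₁·K2/[H⁺] = 0.06107
α₁ + 2α₂ = 1.0464
CA = 1.0464 × 2.17 = 2.27 mmol/kg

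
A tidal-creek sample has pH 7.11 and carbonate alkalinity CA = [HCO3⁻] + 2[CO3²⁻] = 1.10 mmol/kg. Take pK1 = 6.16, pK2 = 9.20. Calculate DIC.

CA = [HCO3⁻] + 2[CO3²⁻] = (α₁ + 2α₂)·DIC
At pH 7.11: [H⁺]/K1 = 10^-0.95 = 0.11220, K2/[H⁺] = 10^-2.09 = 0.0081283
α₁ = 1/(1 + 0.11220 + 0.0081283) = 1/1.1203 = 0.8926; α₂ = α₁·K2/[H⁺] = 0.007255
α₁ + 2α₂ = 0.9071
DIC = CA / (α₁ + 2α₂) = 1.10 / 0.9071 = 1.21 mmol/kg

DIC = 1.21 mmol/kg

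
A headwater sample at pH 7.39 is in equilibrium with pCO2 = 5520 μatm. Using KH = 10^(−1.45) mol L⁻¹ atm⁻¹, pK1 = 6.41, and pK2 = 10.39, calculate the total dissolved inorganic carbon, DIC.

[CO2*] = KH · pCO2 = 10^(−1.45) × 5520×10^-6 = 1.959×10^-4 mol/L
α₀ = 1/(1 + K1/[H⁺] + K1K2/[H⁺]²) = 1/(1 + 10^+0.98 + 10^-2.02) = 0.09470
DIC = [CO2*]/α₀ = 1.959×10^-4 / 0.09470 = 2.07 mmol/L

DIC = 2.07 mmol/L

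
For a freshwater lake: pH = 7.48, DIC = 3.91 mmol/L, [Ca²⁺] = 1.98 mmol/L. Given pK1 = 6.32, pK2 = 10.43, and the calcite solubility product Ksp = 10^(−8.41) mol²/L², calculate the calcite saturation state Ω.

α₂ = 1 / (1 + [H⁺]/K2 + [H⁺]²/(K1K2)) = 1 / (1 + 10^+2.95 + 10^+1.79)
   = 1 / (1 + 891.25 + 61.660) = 1/953.91 = 0.001048
[CO3²⁻] = α₂ × DIC = 0.001048 × 3.91 = 0.004099 mmol/L = 4.099 μmol/L
Ksp = 10^(−8.41) = 3.890×10^-9
Ω = [Ca²⁺][CO3²⁻]/Ksp = (1.98×10^-3)(4.099×10^-6) / 3.890×10^-9 = 2.09

Ω = 2.09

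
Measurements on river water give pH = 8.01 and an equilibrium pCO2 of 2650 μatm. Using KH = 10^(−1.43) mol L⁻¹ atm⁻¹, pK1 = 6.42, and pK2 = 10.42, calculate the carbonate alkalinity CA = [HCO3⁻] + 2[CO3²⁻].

[CO2*] = KH · pCO2 = 10^(−1.43) × 2650×10^-6 = 9.846×10^-5 mol/L
α₀ = 1/(1 + K1/[H⁺] + K1K2/[H⁺]²) = 1/(1 + 10^+1.59 + 10^-0.82) = 0.02497
DIC = [CO2*]/α₀ = 9.846×10^-5 / 0.02497 = 3.944 mmol/L
CA = (α₁ + 2α₂)·DIC = (0.9713 + 2×0.003779) × 3.944 = 3.86 mmol/L

CA = 3.86 mmol/L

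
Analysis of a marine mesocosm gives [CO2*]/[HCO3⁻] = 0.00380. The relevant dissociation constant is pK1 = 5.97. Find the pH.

From K1 = [H⁺][HCO3⁻]/[CO2*]:  pH = pK1 − log₁₀([CO2*]/[HCO3⁻])
log₁₀(0.00380) = -2.420
pH = 5.97 − (-2.420) = 8.39

pH = 8.39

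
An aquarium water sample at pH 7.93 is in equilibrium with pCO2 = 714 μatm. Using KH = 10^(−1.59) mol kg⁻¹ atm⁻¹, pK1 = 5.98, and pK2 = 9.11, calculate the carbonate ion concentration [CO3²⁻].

[CO2*] = KH · pCO2 = 10^(−1.59) × 714×10^-6 = 1.835×10^-5 mol/kg
α₀ = 1/(1 + K1/[H⁺] + K1K2/[H⁺]²) = 1/(1 + 10^+1.95 + 10^+0.77) = 0.01042
DIC = [CO2*]/α₀ = 1.835×10^-5 / 0.01042 = 1.762 mmol/kg
[CO3²⁻] = α₂·DIC; α₂ = 0.06133, so [CO3²⁻] = 0.06133 × 1.762 = 0.108 mmol/kg

[CO3²⁻] = 0.108 mmol/kg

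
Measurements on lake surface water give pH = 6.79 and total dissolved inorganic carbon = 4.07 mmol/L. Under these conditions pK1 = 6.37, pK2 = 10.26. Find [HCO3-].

[HCO3⁻] = 2.95 mmol/L

α₁ = 1 / (1 + [H⁺]/K1 + K2/[H⁺]) = 1 / (1 + 10^-0.42 + 10^-3.47)
   = 1 / (1 + 0.38019 + 0.00033884) = 1/1.3805 = 0.7244
[HCO3⁻] = α₁ × DIC = 0.7244 × 4.07 = 2.95 mmol/L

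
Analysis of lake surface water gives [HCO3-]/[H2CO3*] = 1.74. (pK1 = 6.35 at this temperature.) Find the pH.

From K1 = [H⁺][HCO3-]/[H2CO3*]:  pH = pK1 + log₁₀([HCO3-]/[H2CO3*])
log₁₀(1.74) = +0.241
pH = 6.35 + (+0.241) = 6.59

pH = 6.59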